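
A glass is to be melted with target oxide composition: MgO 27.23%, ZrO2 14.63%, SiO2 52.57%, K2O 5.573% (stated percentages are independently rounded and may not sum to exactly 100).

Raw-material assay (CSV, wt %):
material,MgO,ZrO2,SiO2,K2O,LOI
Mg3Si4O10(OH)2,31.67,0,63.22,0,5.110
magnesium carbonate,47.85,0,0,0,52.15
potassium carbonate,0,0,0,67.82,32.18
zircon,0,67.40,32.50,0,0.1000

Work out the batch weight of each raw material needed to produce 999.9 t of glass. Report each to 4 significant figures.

Batch per 999.9 t glass:
  Mg3Si4O10(OH)2: 719.9 t
  magnesium carbonate: 92.55 t
  potassium carbonate: 82.17 t
  zircon: 217.0 t
Total batch = 1112 t; LOI loss = 111.7 t; yield = 89.95%

Exact precision is kept at every stage; values along the way appear rounded off to 4 significant figures in the working — every reported value receives exactly one rounding — the derived quantities are recomputed at exact precision (ignition loss, totals, the four compositions, the yield, glass mass) from the weighed amounts per 999.9 t of glass, exactly as shown in question or answer.
Oxide mass targets, per 999.9 t glass:
  MgO: 27.23% × 999.9 = 272.3 t
  ZrO2: 14.63% × 999.9 = 146.3 t
  SiO2: 52.57% × 999.9 = 525.6 t
  K2O: 5.573% × 999.9 = 55.72 t
Per-oxide balance check with the batch weights as given, for the quoted basis mass (delivered sums recover each target once rounding is allowed for):
  MgO: 719.9·0.3167 + 92.55·0.4785 = 272.3 t (target 272.3 t)
  ZrO2: 217.0·0.6740 = 146.3 t (target 146.3 t)
  SiO2: 719.9·0.6322 + 217.0·0.3250 = 525.6 t (target 525.6 t)
  K2O: 82.17·0.6782 = 55.73 t (target 55.72 t)
Glass mass check: total charge less LOI = 999.9 t (per-oxide target masses sum to 999.9 t; with the basis standing at 999.9 t — any gap is answer rounding).
Summing the batch: Σ batch = 1112 t; LOI loss = Σ batch·LOI = 111.7 t; as yield: glass ÷ batch → 89.95%.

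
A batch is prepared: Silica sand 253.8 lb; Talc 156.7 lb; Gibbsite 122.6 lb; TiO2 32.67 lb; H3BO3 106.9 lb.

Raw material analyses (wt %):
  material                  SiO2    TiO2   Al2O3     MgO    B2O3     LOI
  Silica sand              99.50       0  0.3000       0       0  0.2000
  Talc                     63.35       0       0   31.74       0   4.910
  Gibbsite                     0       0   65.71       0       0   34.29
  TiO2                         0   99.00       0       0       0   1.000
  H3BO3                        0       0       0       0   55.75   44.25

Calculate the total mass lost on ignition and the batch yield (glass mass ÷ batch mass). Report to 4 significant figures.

LOI loss = 97.87 lb; glass = 574.8 lb; yield = 85.45%

Mid-chain values appear rounded to four significant figures alongside each step; full precision is held in all steps. Each reported figure takes exactly one rounding — all derived quantities are re-derived at full float precision (the yield, the five compositions, glass mass, the totals, ignition loss) from the batch weights at 574.8 lb of glass, as set out in problem or answer.
Material-by-material LOI:
  Silica sand: 253.8 × 0.002000 = 0.5076 lb
  Talc: 156.7 × 0.04910 = 7.694 lb
  Gibbsite: 122.6 × 0.3429 = 42.04 lb
  TiO2: 32.67 × 0.01000 = 0.3267 lb
  H3BO3: 106.9 × 0.4425 = 47.30 lb
Total LOI = 97.87 lb
Glass = batch − LOI = 672.7 − 97.87 = 574.8 lb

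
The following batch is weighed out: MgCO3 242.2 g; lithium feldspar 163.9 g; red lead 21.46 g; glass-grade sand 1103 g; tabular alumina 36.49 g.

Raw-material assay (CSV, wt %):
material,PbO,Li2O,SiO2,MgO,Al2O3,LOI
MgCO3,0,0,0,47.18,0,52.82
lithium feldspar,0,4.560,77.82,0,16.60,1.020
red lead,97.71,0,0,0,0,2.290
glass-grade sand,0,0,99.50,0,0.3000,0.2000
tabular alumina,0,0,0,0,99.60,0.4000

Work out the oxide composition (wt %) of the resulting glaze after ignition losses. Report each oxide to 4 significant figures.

Glass mass = 1435 g (batch 1567 − LOI 132.4).
Composition: PbO 1.462%, Li2O 0.5210%, SiO2 85.39%, MgO 7.965%, Al2O3 4.661%

All internal work keeps exact precision from start to finish. Mid-chain values are shown with 4-significant-digit rounding on the page. Every reported number takes exactly one rounding; all derived quantities (totals, five oxide percentages, the yield, net glass mass, LOI) are re-derived using the weight values on 1435 g of glass at full precision, as written in problem or answer.
Mass of each oxide from the mix:
  PbO: 21.46·0.9771 = 20.97 g
  Li2O: 163.9·0.04560 = 7.474 g
  SiO2: 163.9·0.7782 + 1103·0.9950 = 1225 g
  MgO: 242.2·0.4718 = 114.3 g
  Al2O3: 163.9·0.1660 + 1103·0.003000 + 36.49·0.9960 = 66.86 g
LOI: 242.2·0.5282 + 163.9·0.01020 + 21.46·0.02290 + 1103·0.002000 + 36.49·0.004000 = 132.4 g
Resulting glass, batch − LOI: 1567 − 132.4 = 1435 g (= the summed oxide contributions)
percent by weight: oxide/glass ×100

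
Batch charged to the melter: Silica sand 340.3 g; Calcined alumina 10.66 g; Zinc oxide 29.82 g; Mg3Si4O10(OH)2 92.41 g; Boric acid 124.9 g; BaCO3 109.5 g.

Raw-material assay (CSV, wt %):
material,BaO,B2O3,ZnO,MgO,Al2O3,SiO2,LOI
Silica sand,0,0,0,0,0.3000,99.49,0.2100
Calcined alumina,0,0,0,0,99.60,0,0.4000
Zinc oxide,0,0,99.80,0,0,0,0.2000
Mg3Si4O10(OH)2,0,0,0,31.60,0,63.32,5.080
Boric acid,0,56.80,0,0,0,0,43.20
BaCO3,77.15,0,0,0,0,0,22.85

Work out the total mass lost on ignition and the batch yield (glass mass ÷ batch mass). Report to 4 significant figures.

Exact precision is held at all times. The intermediate values are printed with 4-significant-figure rounding in the printout; every reported figure takes just one rounding — all derived quantities are re-derived from the batch weights per 623.1 g of glass at full float precision (LOI, the totals, net glass mass, the yield, the six compositions) as set out in the problem or the answer.
Loss on ignition, line by line:
  Silica sand: 340.3 × 0.002100 = 0.7146 g
  Calcined alumina: 10.66 × 0.004000 = 0.04264 g
  Zinc oxide: 29.82 × 0.002000 = 0.05964 g
  Mg3Si4O10(OH)2: 92.41 × 0.05080 = 4.694 g
  Boric acid: 124.9 × 0.4320 = 53.96 g
  BaCO3: 109.5 × 0.2285 = 25.02 g
Total LOI = 84.49 g
Glass = batch − LOI = 707.6 − 84.49 = 623.1 g

LOI loss = 84.49 g; glass = 623.1 g; yield = 88.06%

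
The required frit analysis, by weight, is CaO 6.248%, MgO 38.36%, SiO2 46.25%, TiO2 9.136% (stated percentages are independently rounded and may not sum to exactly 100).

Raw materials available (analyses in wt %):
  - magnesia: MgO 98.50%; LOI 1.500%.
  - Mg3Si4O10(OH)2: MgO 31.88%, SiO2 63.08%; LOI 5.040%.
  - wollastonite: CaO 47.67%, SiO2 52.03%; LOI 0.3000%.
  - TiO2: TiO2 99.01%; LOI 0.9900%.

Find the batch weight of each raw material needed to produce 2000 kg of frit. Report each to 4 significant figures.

Batch per 2000 kg frit:
  magnesia: 374.3 kg
  Mg3Si4O10(OH)2: 1250 kg
  wollastonite: 262.1 kg
  TiO2: 184.5 kg
Total batch = 2071 kg; LOI loss = 71.23 kg; yield = 96.56%

The whole derivation holds full precision from start to finish; values along the way are shown, with 4-significant-figure rounding, when written out — a single rounding yields every reported result — derived quantities are carried from the weighed amounts at 2000 kg of glass in full float precision (the yield, ignition loss, the totals, the four compositions, glass mass) exactly as shown in the problem or answer text.
Per-oxide target masses for 2000 kg frit:
  CaO: 6.248% × 2000 = 125.0 kg
  MgO: 38.36% × 2000 = 767.2 kg
  SiO2: 46.25% × 2000 = 925.0 kg
  TiO2: 9.136% × 2000 = 182.7 kg
Mass-balance tally per oxide given the weights on record, under the basis named above (each sum matches its target mass up to rounding of the answer):
  CaO: 262.1·0.4767 = 124.9 kg (target 125.0 kg)
  MgO: 374.3·0.9850 + 1250·0.3188 = 767.2 kg (target 767.2 kg)
  SiO2: 1250·0.6308 + 262.1·0.5203 = 924.9 kg (target 925.0 kg)
  TiO2: 184.5·0.9901 = 182.7 kg (target 182.7 kg)
Glass mass check: batch total minus LOI = 2000 kg (per-oxide target masses sum to 2000 kg; against the stated basis, 2000 kg — any gap is answer rounding).
Summing the batch: Σ batch = 2071 kg; loss to ignition Σ batch·LOI = 71.23 kg; yield = glass ÷ total batch = 96.56%.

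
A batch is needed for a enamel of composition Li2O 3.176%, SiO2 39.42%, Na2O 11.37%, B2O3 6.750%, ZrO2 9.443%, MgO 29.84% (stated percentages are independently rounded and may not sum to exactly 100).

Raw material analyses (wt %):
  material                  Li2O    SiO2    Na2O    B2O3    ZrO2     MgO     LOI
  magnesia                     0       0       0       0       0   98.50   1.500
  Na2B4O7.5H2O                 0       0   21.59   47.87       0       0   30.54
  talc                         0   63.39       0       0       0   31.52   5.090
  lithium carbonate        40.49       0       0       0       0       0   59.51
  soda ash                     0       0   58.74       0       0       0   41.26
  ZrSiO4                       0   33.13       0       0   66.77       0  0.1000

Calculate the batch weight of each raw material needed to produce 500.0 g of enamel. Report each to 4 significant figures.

All internal work runs at full float precision at every stage — the intermediate values are printed rounded to four significant digits within the worked lines; exactly one rounding goes into every reported number. The derived quantities (totals, the yield, LOI, net glass mass, the six compositions) are re-derived in full float precision from the weighed amounts for 500.0 g of glass, as written in the problem or answer text.
Per-oxide target masses for 500.0 g enamel:
  Li2O: 3.176% × 500.0 = 15.88 g
  SiO2: 39.42% × 500.0 = 197.1 g
  Na2O: 11.37% × 500.0 = 56.85 g
  B2O3: 6.750% × 500.0 = 33.75 g
  ZrO2: 9.443% × 500.0 = 47.22 g
  MgO: 29.84% × 500.0 = 149.2 g
Verifying the oxide balance given the weights on record, on the stated basis (summed amounts equal target values once rounding is allowed for):
  Li2O: 39.22·0.4049 = 15.88 g (target 15.88 g)
  SiO2: 274.0·0.6339 + 70.71·0.3313 = 197.1 g (target 197.1 g)
  Na2O: 70.50·0.2159 + 70.87·0.5874 = 56.85 g (target 56.85 g)
  B2O3: 70.50·0.4787 = 33.75 g (target 33.75 g)
  ZrO2: 70.71·0.6677 = 47.21 g (target 47.22 g)
  MgO: 63.80·0.9850 + 274.0·0.3152 = 149.2 g (target 149.2 g)
Glass-mass sanity pass: total batch − LOI = 500.0 g (per-oxide target masses sum to 500.0 g; with the basis standing at 500.0 g — deltas are rounding alone).
Whole-batch sum: Σ batch = 589.1 g; ignition loss, Σ(batch × LOI) = 89.09 g; yield: glass divided by total = 84.88%.

Batch per 500.0 g enamel:
  magnesia: 63.80 g
  Na2B4O7.5H2O: 70.50 g
  talc: 274.0 g
  lithium carbonate: 39.22 g
  soda ash: 70.87 g
  ZrSiO4: 70.71 g
Total batch = 589.1 g; LOI loss = 89.09 g; yield = 84.88%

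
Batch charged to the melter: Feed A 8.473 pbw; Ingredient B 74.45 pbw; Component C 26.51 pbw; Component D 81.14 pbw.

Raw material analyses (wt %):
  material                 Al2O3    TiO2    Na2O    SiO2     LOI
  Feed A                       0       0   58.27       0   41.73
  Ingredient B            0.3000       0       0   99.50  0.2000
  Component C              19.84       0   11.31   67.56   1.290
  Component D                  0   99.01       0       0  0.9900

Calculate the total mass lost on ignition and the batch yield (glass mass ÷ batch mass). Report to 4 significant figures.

The working math keeps exact precision in every operation; intermediates are shown, rounded to four significant digits, when written out; a single rounding yields each reported figure. All derived quantities are computed using the weight values on 185.7 pbw of glass in full float precision (the yield, ignition loss, totals, the four compositions, glass mass), precisely as stated by either problem or answer.
LOI of each material in turn:
  Feed A: 8.473 × 0.4173 = 3.536 pbw
  Ingredient B: 74.45 × 0.002000 = 0.1489 pbw
  Component C: 26.51 × 0.01290 = 0.3420 pbw
  Component D: 81.14 × 0.009900 = 0.8033 pbw
Total LOI = 4.830 pbw
Glass = batch − LOI = 190.6 − 4.830 = 185.7 pbw

LOI loss = 4.830 pbw; glass = 185.7 pbw; yield = 97.47%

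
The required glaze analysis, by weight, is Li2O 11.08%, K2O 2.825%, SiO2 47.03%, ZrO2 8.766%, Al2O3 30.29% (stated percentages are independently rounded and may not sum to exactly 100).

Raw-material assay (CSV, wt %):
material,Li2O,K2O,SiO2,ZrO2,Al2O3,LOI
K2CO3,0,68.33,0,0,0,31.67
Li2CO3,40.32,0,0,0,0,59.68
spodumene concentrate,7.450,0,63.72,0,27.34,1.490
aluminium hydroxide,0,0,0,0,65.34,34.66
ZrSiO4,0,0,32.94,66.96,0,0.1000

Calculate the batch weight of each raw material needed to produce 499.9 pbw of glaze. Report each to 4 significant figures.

Working values are displayed, rounded to 4 significant figures, when written out; the working math holds exact precision all the way through — each reported value sees exactly one rounding. The derived quantities are rebuilt in exact precision (LOI, totals, the five compositions, yield, net glass mass) starting from the weights for 499.9 pbw of glass, exactly as shown in either problem or answer.
Target oxide masses per 499.9 pbw glaze:
  Li2O: 11.08% × 499.9 = 55.39 pbw
  K2O: 2.825% × 499.9 = 14.12 pbw
  SiO2: 47.03% × 499.9 = 235.1 pbw
  ZrO2: 8.766% × 499.9 = 43.82 pbw
  Al2O3: 30.29% × 499.9 = 151.4 pbw
Sums-versus-targets review per the reported batch figures, versus the basis set out (delivered sums recover each target exact up to rounding of places):
  Li2O: 75.45·0.4032 + 335.1·0.07450 = 55.39 pbw (target 55.39 pbw)
  K2O: 20.67·0.6833 = 14.12 pbw (target 14.12 pbw)
  SiO2: 335.1·0.6372 + 65.44·0.3294 = 235.1 pbw (target 235.1 pbw)
  ZrO2: 65.44·0.6696 = 43.82 pbw (target 43.82 pbw)
  Al2O3: 335.1·0.2734 + 91.51·0.6534 = 151.4 pbw (target 151.4 pbw)
Glass-mass bookkeeping: whole batch net of LOI = 499.8 pbw (oxide target masses add up to 499.9 pbw; stated basis 499.9 pbw — any gap is answer rounding).
Summing the batch: Σ batch = 588.2 pbw; LOI loss = Σ batch·LOI = 88.35 pbw; as yield: glass ÷ batch → 84.98%.

Batch per 499.9 pbw glaze:
  K2CO3: 20.67 pbw
  Li2CO3: 75.45 pbw
  spodumene concentrate: 335.1 pbw
  aluminium hydroxide: 91.51 pbw
  ZrSiO4: 65.44 pbw
Total batch = 588.2 pbw; LOI loss = 88.35 pbw; yield = 84.98%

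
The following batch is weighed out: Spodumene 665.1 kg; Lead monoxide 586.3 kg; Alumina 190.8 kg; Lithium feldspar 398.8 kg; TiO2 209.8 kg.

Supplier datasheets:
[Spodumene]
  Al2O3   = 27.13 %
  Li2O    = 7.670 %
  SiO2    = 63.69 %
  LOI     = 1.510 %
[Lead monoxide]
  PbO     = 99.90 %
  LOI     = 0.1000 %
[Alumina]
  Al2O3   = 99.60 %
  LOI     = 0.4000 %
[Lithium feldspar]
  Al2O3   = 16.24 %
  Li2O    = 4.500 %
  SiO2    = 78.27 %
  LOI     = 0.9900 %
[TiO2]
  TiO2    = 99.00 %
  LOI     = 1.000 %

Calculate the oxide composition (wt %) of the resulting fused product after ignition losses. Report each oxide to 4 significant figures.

The working math holds exact precision all the way through — intermediates are printed rounded off to 4 significant figures when written out — every reported result is rounded just once; all derived quantities are computed from the weighed amounts per 2033 kg of glass at full float precision (glass mass, the totals, the five compositions, the yield, LOI), as set out in question or answer.
What the batch supplies per oxide:
  Al2O3: 665.1·0.2713 + 190.8·0.9960 + 398.8·0.1624 = 435.2 kg
  TiO2: 209.8·0.9900 = 207.7 kg
  PbO: 586.3·0.9990 = 585.7 kg
  Li2O: 665.1·0.07670 + 398.8·0.04500 = 68.96 kg
  SiO2: 665.1·0.6369 + 398.8·0.7827 = 735.7 kg
LOI: 665.1·0.01510 + 586.3·0.001000 + 190.8·0.004000 + 398.8·0.009900 + 209.8·0.01000 = 17.44 kg
The glass mass, total less LOI, = 2051 − 17.44 = 2033 kg (equal to the oxide-mass sum)
each oxide over glass, ×100, is wt %

Glass mass = 2033 kg (batch 2051 − LOI 17.44).
Composition: Al2O3 21.41%, TiO2 10.21%, PbO 28.81%, Li2O 3.391%, SiO2 36.18%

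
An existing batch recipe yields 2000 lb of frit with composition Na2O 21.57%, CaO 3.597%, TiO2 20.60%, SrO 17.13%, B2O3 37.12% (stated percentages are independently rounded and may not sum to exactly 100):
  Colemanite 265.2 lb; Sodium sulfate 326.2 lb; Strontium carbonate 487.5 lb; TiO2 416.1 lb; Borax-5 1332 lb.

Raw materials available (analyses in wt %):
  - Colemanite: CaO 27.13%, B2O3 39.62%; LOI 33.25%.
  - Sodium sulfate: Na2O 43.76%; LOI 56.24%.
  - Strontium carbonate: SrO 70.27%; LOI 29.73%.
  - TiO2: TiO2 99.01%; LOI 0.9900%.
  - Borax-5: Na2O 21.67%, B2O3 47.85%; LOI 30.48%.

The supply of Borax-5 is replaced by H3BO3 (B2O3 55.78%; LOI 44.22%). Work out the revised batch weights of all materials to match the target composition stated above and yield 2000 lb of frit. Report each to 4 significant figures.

Each numeric step carries exact precision in every operation — in-progress results appear (rounded to 4 significant figures) between the steps. Each reported value takes exactly one rounding — the derived quantities, including net glass mass, yield, five oxide percentages, LOI, totals, are computed starting from the weights per 2000 lb of glass at full precision, as quoted within either problem or answer.
Oxide mass targets, per 2000 lb frit:
  Na2O: 21.57% × 2000 = 431.4 lb
  CaO: 3.597% × 2000 = 71.94 lb
  TiO2: 20.60% × 2000 = 412.0 lb
  SrO: 17.13% × 2000 = 342.6 lb
  B2O3: 37.12% × 2000 = 742.4 lb
Verifying the oxide balance per the reported batch figures, versus the basis set out (target by target, the sums agree inside rounding margins):
  Na2O: 985.8·0.4376 = 431.4 lb (target 431.4 lb)
  CaO: 265.2·0.2713 = 71.95 lb (target 71.94 lb)
  TiO2: 416.1·0.9901 = 412.0 lb (target 412.0 lb)
  SrO: 487.5·0.7027 = 342.6 lb (target 342.6 lb)
  B2O3: 265.2·0.3962 + 1143·0.5578 = 742.6 lb (target 742.4 lb)
Auditing the glass mass value: the batch minus its LOI: 2001 lb (targets for the oxides total 2000 lb; versus the stated basis of 2000 lb — any gap is answer rounding).
Summing the batch: Σ batch = 3298 lb; the LOI term Σ batch·LOI equals 1297 lb; as yield: glass ÷ batch → 60.67%.

Revised batch per 2000 lb frit:
  Colemanite: 265.2 lb
  Sodium sulfate: 985.8 lb
  Strontium carbonate: 487.5 lb
  TiO2: 416.1 lb
  H3BO3: 1143 lb
Total batch = 3298 lb; LOI loss = 1297 lb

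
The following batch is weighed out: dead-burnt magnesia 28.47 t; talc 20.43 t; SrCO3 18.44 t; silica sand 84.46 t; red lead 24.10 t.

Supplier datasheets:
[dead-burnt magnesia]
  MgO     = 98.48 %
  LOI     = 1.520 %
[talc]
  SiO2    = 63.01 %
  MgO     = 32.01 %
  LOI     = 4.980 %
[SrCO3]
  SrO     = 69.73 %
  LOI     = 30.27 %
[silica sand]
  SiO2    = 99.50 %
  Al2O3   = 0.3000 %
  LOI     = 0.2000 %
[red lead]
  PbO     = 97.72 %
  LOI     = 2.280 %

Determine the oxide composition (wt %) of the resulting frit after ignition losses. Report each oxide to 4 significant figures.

Glass mass = 168.1 t (batch 175.9 − LOI 7.750).
Composition: SiO2 57.63%, Al2O3 0.1507%, MgO 20.56%, PbO 14.01%, SrO 7.647%

Working values are shown, rounded to 4 significant figures, in the working — each numeric step runs at exact precision in every operation. Every reported figure undergoes a single rounding; the derived quantities (LOI, the yield, totals, the five compositions, net glass mass) are rebuilt starting from the weights for 168.1 t of glass in full float precision, as written in either problem or answer.
What the batch supplies per oxide:
  SiO2: 20.43·0.6301 + 84.46·0.9950 = 96.91 t
  Al2O3: 84.46·0.003000 = 0.2534 t
  MgO: 28.47·0.9848 + 20.43·0.3201 = 34.58 t
  PbO: 24.10·0.9772 = 23.55 t
  SrO: 18.44·0.6973 = 12.86 t
LOI: 28.47·0.01520 + 20.43·0.04980 + 18.44·0.3027 + 84.46·0.002000 + 24.10·0.02280 = 7.750 t
Glass = total batch minus LOI = 175.9 − 7.750 = 168.1 t (= the summed oxide contributions)
percent share: oxide ÷ glass, ×100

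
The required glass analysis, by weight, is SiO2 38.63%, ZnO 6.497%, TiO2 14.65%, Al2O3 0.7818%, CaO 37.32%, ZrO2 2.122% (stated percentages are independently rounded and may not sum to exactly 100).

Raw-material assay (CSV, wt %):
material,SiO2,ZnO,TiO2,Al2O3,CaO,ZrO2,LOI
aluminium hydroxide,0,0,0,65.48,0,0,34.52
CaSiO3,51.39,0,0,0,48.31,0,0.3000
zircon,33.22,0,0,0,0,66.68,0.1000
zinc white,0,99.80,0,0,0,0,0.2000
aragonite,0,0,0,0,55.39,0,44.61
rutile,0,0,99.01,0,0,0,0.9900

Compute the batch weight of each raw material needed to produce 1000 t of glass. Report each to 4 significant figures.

Batch per 1000 t glass:
  aluminium hydroxide: 11.94 t
  CaSiO3: 731.1 t
  zircon: 31.82 t
  zinc white: 65.10 t
  aragonite: 36.09 t
  rutile: 148.0 t
Total batch = 1024 t; LOI loss = 24.04 t; yield = 97.65%

All internal work keeps full float precision at all times — working values are shown with 4-significant-figure rounding as written. Every reported number is rounded once only. All derived quantities (totals, yield, glass mass, the six compositions, LOI) are carried at full precision starting from the weights at 1000 t of glass precisely as stated by the problem or the answer.
The oxide mass targets at 1000 t glass:
  SiO2: 38.63% × 1000 = 386.3 t
  ZnO: 6.497% × 1000 = 64.97 t
  TiO2: 14.65% × 1000 = 146.5 t
  Al2O3: 0.7818% × 1000 = 7.818 t
  CaO: 37.32% × 1000 = 373.2 t
  ZrO2: 2.122% × 1000 = 21.22 t
Mass-balance tally per oxide using the reported weights, for the quoted basis mass (summed amounts equal target values inside rounding margins):
  SiO2: 731.1·0.5139 + 31.82·0.3322 = 386.3 t (target 386.3 t)
  ZnO: 65.10·0.9980 = 64.97 t (target 64.97 t)
  TiO2: 148.0·0.9901 = 146.5 t (target 146.5 t)
  Al2O3: 11.94·0.6548 = 7.818 t (target 7.818 t)
  CaO: 731.1·0.4831 + 36.09·0.5539 = 373.2 t (target 373.2 t)
  ZrO2: 31.82·0.6668 = 21.22 t (target 21.22 t)
Glass mass check: batch Σ − ignition loss = 1000 t (targets for the oxides total 1000 t; against the stated basis, 1000 t — a pure rounding effect).
Whole-batch sum: Σ batch = 1024 t; Σ batch·LOI gives LOI loss = 24.04 t; yield, glass over the total, = 97.65%.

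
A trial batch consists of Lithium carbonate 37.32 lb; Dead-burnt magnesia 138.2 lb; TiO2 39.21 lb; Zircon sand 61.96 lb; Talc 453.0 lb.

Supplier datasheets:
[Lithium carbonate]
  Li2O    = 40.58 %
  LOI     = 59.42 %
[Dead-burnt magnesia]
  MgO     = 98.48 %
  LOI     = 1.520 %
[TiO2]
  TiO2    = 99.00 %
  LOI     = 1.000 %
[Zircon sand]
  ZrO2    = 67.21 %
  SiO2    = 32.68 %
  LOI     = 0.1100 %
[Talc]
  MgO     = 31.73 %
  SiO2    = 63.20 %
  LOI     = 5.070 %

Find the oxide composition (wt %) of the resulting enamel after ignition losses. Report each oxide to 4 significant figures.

Intermediates are displayed (rounded to four significant digits) between the steps; the working math keeps full float precision through every step. Every reported value includes exactly one rounding; derived quantities are re-derived starting from the weights at 682.0 lb of glass at full float precision (five oxide percentages, the totals, ignition loss, net glass mass, yield), as written in problem or answer.
Mass of each oxide from the mix:
  Li2O: 37.32·0.4058 = 15.14 lb
  ZrO2: 61.96·0.6721 = 41.64 lb
  TiO2: 39.21·0.9900 = 38.82 lb
  MgO: 138.2·0.9848 + 453.0·0.3173 = 279.8 lb
  SiO2: 61.96·0.3268 + 453.0·0.6320 = 306.5 lb
LOI: 37.32·0.5942 + 138.2·0.01520 + 39.21·0.01000 + 61.96·0.001100 + 453.0·0.05070 = 47.70 lb
Glass = total batch minus LOI = 729.7 − 47.70 = 682.0 lb (the oxide masses sum to this)
percent by weight: oxide/glass ×100

Glass mass = 682.0 lb (batch 729.7 − LOI 47.70).
Composition: Li2O 2.221%, ZrO2 6.106%, TiO2 5.692%, MgO 41.03%, SiO2 44.95%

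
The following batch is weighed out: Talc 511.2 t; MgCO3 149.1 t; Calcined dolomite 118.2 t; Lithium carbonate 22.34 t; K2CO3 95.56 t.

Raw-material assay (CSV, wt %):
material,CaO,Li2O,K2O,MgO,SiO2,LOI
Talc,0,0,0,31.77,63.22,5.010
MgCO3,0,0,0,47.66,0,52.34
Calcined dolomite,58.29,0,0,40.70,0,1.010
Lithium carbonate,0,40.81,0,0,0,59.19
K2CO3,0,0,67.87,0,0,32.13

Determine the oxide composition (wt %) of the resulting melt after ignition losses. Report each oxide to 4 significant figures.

Every computation keeps full float precision end to end — mid-chain values are displayed with 4-significant-figure rounding across the worked steps; every reported result sees exactly one rounding. Derived quantities (glass mass, the five compositions, ignition loss, totals, the yield) are carried at exact precision from the batch weights at 747.6 t of glass, exactly as printed in the problem or the answer.
Per-oxide mass from batch:
  CaO: 118.2·0.5829 = 68.90 t
  Li2O: 22.34·0.4081 = 9.117 t
  K2O: 95.56·0.6787 = 64.86 t
  MgO: 511.2·0.3177 + 149.1·0.4766 + 118.2·0.4070 = 281.6 t
  SiO2: 511.2·0.6322 = 323.2 t
LOI: 511.2·0.05010 + 149.1·0.5234 + 118.2·0.01010 + 22.34·0.5919 + 95.56·0.3213 = 148.8 t
batch − LOI leaves glass = 896.4 − 148.8 = 747.6 t (consistent with Σ oxide mass)
each oxide over glass, ×100, is wt %

Glass mass = 747.6 t (batch 896.4 − LOI 148.8).
Composition: CaO 9.216%, Li2O 1.219%, K2O 8.675%, MgO 37.66%, SiO2 43.23%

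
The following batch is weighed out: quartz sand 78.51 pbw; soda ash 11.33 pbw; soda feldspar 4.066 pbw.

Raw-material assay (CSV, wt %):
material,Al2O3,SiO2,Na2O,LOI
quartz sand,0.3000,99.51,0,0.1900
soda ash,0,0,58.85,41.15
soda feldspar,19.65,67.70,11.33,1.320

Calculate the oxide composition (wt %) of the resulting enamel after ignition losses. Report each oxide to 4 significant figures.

The working math holds exact precision at each step. Intermediates appear rounded to four significant digits when written out — every reported number is rounded once only; all derived quantities (glass mass, LOI, yield, three oxide percentages, the totals) are rebuilt in exact precision starting from the weights per 89.04 pbw of glass as set out in the problem or answer text.
Per-oxide mass from batch:
  Al2O3: 78.51·0.003000 + 4.066·0.1965 = 1.034 pbw
  SiO2: 78.51·0.9951 + 4.066·0.6770 = 80.88 pbw
  Na2O: 11.33·0.5885 + 4.066·0.1133 = 7.128 pbw
LOI: 78.51·0.001900 + 11.33·0.4115 + 4.066·0.01320 = 4.865 pbw
batch − LOI leaves glass = 93.91 − 4.865 = 89.04 pbw (= Σ oxide masses)
each oxide over glass, ×100, is wt %

Glass mass = 89.04 pbw (batch 93.91 − LOI 4.865).
Composition: Al2O3 1.162%, SiO2 90.83%, Na2O 8.006%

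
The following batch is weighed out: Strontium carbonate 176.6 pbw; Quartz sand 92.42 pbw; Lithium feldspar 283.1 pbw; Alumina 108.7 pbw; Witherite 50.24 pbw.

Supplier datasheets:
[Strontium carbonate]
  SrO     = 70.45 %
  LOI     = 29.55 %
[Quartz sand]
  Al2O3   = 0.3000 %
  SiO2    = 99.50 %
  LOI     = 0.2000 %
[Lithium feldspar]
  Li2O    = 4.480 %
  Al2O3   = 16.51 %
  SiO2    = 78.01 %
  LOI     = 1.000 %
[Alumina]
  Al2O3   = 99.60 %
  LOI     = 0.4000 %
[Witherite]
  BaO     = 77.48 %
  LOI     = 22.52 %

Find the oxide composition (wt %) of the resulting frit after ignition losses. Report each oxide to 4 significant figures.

The working math holds exact precision from first step to last — the intermediate values are shown rounded to 4 significant figures alongside each step; each reported result undergoes a single rounding; the derived quantities (net glass mass, yield, totals, five oxide percentages, LOI) are carried from the batch weights per 644.1 pbw of glass in full float precision, as they appear in either problem or answer.
Oxide masses out of the charge:
  BaO: 50.24·0.7748 = 38.93 pbw
  Li2O: 283.1·0.04480 = 12.68 pbw
  SrO: 176.6·0.7045 = 124.4 pbw
  Al2O3: 92.42·0.003000 + 283.1·0.1651 + 108.7·0.9960 = 155.3 pbw
  SiO2: 92.42·0.9950 + 283.1·0.7801 = 312.8 pbw
LOI: 176.6·0.2955 + 92.42·0.002000 + 283.1·0.01000 + 108.7·0.004000 + 50.24·0.2252 = 66.95 pbw
Glass = total batch minus LOI = 711.1 − 66.95 = 644.1 pbw (the oxide masses sum to this)
percent share: oxide ÷ glass, ×100

Glass mass = 644.1 pbw (batch 711.1 − LOI 66.95).
Composition: BaO 6.043%, Li2O 1.969%, SrO 19.32%, Al2O3 24.11%, SiO2 48.56%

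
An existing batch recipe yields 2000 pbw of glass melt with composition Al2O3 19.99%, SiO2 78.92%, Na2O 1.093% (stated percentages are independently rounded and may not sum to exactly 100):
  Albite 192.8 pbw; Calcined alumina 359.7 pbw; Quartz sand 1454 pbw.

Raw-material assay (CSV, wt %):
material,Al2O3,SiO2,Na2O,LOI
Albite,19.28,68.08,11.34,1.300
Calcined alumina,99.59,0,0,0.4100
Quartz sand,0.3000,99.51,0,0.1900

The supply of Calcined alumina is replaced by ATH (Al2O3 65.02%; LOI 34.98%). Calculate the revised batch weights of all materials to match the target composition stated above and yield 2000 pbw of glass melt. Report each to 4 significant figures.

Revised batch per 2000 pbw glass melt:
  Albite: 192.8 pbw
  ATH: 551.0 pbw
  Quartz sand: 1454 pbw
Total batch = 2198 pbw; LOI loss = 198.0 pbw

Rounding to four significant figures extends to every intermediate as printed; the whole derivation runs at full float precision all the way through; each reported result is rounded only once. All derived quantities are recomputed in full precision (ignition loss, net glass mass, totals, the yield, three oxide percentages) starting from the weights on 2000 pbw of glass, as given in problem or answer.
Target oxide masses per 2000 pbw glass melt:
  Al2O3: 19.99% × 2000 = 399.8 pbw
  SiO2: 78.92% × 2000 = 1578 pbw
  Na2O: 1.093% × 2000 = 21.86 pbw
Sums-versus-targets review given the weights on record, against the basis in use (sum by sum, the targets are met exact up to rounding of places):
  Al2O3: 192.8·0.1928 + 551.0·0.6502 + 1454·0.003000 = 399.8 pbw (target 399.8 pbw)
  SiO2: 192.8·0.6808 + 1454·0.9951 = 1578 pbw (target 1578 pbw)
  Na2O: 192.8·0.1134 = 21.86 pbw (target 21.86 pbw)
Consistency of the glass mass: batch Σ − ignition loss = 2000 pbw (summing oxide targets gives 2000 pbw; basis as stated: 2000 pbw — any gap is answer rounding).
Batch total: Σ batch = 2198 pbw; the LOI term Σ batch·LOI equals 198.0 pbw; as yield: glass ÷ batch → 90.99%.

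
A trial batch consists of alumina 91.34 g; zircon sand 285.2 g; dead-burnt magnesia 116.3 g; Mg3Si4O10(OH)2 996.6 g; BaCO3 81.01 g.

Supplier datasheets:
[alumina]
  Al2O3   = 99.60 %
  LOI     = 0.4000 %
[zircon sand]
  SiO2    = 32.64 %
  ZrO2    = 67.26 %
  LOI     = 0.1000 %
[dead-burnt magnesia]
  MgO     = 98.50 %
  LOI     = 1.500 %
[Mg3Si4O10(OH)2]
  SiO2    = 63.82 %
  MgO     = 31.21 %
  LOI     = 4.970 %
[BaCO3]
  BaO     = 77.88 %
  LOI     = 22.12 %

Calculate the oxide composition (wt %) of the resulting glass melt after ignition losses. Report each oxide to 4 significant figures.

The whole derivation runs at full float precision through every step — the intermediate values are shown (rounded to four significant figures) within the worked lines; a single rounding completes each reported figure — derived quantities are rebuilt using the weight values at 1501 g of glass at full precision (glass mass, yield, the totals, LOI, five oxide percentages) as set out in problem or answer.
Oxide-by-oxide delivered mass:
  BaO: 81.01·0.7788 = 63.09 g
  SiO2: 285.2·0.3264 + 996.6·0.6382 = 729.1 g
  MgO: 116.3·0.9850 + 996.6·0.3121 = 425.6 g
  Al2O3: 91.34·0.9960 = 90.97 g
  ZrO2: 285.2·0.6726 = 191.8 g
LOI: 91.34·0.004000 + 285.2·0.001000 + 116.3·0.01500 + 996.6·0.04970 + 81.01·0.2212 = 69.85 g
Glass mass = batch − LOI = 1570 − 69.85 = 1501 g (matching Σ of the oxides)
wt % = oxide mass / glass mass × 100

Glass mass = 1501 g (batch 1570 − LOI 69.85).
Composition: BaO 4.204%, SiO2 48.59%, MgO 28.36%, Al2O3 6.063%, ZrO2 12.78%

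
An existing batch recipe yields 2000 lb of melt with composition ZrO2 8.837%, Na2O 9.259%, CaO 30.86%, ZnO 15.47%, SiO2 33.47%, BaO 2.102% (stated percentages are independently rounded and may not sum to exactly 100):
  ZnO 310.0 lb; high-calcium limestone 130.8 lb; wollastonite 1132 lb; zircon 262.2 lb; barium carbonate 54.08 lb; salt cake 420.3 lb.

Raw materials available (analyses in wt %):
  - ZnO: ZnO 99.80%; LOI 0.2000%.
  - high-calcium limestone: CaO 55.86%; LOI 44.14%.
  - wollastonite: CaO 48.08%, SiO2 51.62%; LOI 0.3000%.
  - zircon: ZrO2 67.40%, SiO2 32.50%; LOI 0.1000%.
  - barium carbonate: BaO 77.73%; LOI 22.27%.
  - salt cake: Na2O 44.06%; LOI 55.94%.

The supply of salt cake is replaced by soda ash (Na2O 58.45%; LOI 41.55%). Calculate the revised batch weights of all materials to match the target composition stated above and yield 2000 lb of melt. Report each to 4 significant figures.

Revised batch per 2000 lb melt:
  ZnO: 310.0 lb
  high-calcium limestone: 130.8 lb
  wollastonite: 1132 lb
  zircon: 262.2 lb
  barium carbonate: 54.08 lb
  soda ash: 316.8 lb
Total batch = 2206 lb; LOI loss = 205.7 lb

The whole derivation runs at full precision throughout. Values along the way are printed rounded off to 4 significant digits between the steps — every reported number is rounded exactly once; all derived quantities (net glass mass, totals, the six compositions, yield, LOI) are carried at full float precision starting from the weights at 2000 lb of glass, as quoted within the question or the answer.
The oxide mass targets at 2000 lb melt:
  ZrO2: 8.837% × 2000 = 176.7 lb
  Na2O: 9.259% × 2000 = 185.2 lb
  CaO: 30.86% × 2000 = 617.2 lb
  ZnO: 15.47% × 2000 = 309.4 lb
  SiO2: 33.47% × 2000 = 669.4 lb
  BaO: 2.102% × 2000 = 42.04 lb
Verifying the oxide balance with the batch weights as given, per the basis as stated (sums match the target masses net of answer rounding effects):
  ZrO2: 262.2·0.6740 = 176.7 lb (target 176.7 lb)
  Na2O: 316.8·0.5845 = 185.2 lb (target 185.2 lb)
  CaO: 130.8·0.5586 + 1132·0.4808 = 617.3 lb (target 617.2 lb)
  ZnO: 310.0·0.9980 = 309.4 lb (target 309.4 lb)
  SiO2: 1132·0.5162 + 262.2·0.3250 = 669.6 lb (target 669.4 lb)
  BaO: 54.08·0.7773 = 42.04 lb (target 42.04 lb)
Glass-mass closure: Σ batch − LOI loss = 2000 lb (per-oxide target masses sum to 2000 lb; against the stated basis, 2000 lb — any gap is answer rounding).
Batch grand total — Σ batch = 2206 lb; Σ batch·LOI gives LOI loss = 205.7 lb; yield, glass over the total, = 90.68%.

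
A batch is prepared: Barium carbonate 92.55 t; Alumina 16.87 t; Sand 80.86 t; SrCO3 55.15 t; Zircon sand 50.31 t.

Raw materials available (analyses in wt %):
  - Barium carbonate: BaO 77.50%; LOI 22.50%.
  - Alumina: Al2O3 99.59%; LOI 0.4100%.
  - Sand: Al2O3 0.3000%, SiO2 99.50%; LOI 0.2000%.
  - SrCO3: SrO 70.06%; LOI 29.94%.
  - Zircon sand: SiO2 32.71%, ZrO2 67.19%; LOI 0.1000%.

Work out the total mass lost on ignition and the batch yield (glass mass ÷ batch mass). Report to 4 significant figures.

LOI loss = 37.62 t; glass = 258.1 t; yield = 87.28%

All arithmetic maintains full float precision in every operation. Values along the way are printed rounded to 4 significant digits on the page. Every reported result is rounded once only — the derived quantities, including ignition loss, the totals, net glass mass, yield, five oxide percentages, are carried using the weight values at 258.1 t of glass in exact precision as set out in problem or answer.
Ignition loss by material:
  Barium carbonate: 92.55 × 0.2250 = 20.82 t
  Alumina: 16.87 × 0.004100 = 0.06917 t
  Sand: 80.86 × 0.002000 = 0.1617 t
  SrCO3: 55.15 × 0.2994 = 16.51 t
  Zircon sand: 50.31 × 0.001000 = 0.05031 t
Total LOI = 37.62 t
Glass = batch − LOI = 295.7 − 37.62 = 258.1 t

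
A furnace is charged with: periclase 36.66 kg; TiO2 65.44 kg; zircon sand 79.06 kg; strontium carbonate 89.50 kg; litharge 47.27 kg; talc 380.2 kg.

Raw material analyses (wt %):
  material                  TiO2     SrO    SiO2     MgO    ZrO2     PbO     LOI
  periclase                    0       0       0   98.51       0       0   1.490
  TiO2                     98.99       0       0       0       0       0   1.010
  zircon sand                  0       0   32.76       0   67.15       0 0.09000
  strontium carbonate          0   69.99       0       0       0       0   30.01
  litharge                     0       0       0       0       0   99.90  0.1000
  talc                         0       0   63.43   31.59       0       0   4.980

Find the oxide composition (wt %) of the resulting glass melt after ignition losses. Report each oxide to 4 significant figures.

Glass mass = 651.0 kg (batch 698.1 − LOI 47.12).
Composition: TiO2 9.951%, SrO 9.622%, SiO2 41.02%, MgO 24.00%, ZrO2 8.155%, PbO 7.254%

All internal work holds exact precision all the way through. The intermediate values are displayed, with 4-significant-figure rounding, between the steps — a single rounding yields each reported result. The derived quantities (six oxide percentages, totals, the yield, net glass mass, LOI) are rebuilt starting from the weights on 651.0 kg of glass at full float precision as set out in the problem or the answer.
Oxide-by-oxide delivered mass:
  TiO2: 65.44·0.9899 = 64.78 kg
  SrO: 89.50·0.6999 = 62.64 kg
  SiO2: 79.06·0.3276 + 380.2·0.6343 = 267.1 kg
  MgO: 36.66·0.9851 + 380.2·0.3159 = 156.2 kg
  ZrO2: 79.06·0.6715 = 53.09 kg
  PbO: 47.27·0.9990 = 47.22 kg
LOI: 36.66·0.01490 + 65.44·0.01010 + 79.06·9.000e-04 + 89.50·0.3001 + 47.27·0.001000 + 380.2·0.04980 = 47.12 kg
The glass mass, total less LOI, = 698.1 − 47.12 = 651.0 kg (matching Σ of the oxides)
wt %: oxide over glass, times 100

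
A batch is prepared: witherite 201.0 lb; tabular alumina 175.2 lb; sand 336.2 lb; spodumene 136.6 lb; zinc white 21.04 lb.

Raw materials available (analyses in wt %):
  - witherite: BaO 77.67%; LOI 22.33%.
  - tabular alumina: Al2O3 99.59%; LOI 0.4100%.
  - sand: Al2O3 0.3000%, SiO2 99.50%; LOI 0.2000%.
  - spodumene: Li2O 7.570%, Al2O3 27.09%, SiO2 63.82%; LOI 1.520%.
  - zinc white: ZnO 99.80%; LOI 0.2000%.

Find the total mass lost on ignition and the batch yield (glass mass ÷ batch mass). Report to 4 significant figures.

The working math keeps full float precision from start to finish. Values along the way are shown (rounded to 4 significant figures) alongside each step; each reported value is rounded just once — all derived quantities (glass mass, the five compositions, ignition loss, yield, totals) are re-derived from the batch weights on 821.6 lb of glass in exact precision, exactly as shown in the problem or answer text.
Per-material ignition loss:
  witherite: 201.0 × 0.2233 = 44.88 lb
  tabular alumina: 175.2 × 0.004100 = 0.7183 lb
  sand: 336.2 × 0.002000 = 0.6724 lb
  spodumene: 136.6 × 0.01520 = 2.076 lb
  zinc white: 21.04 × 0.002000 = 0.04208 lb
Total LOI = 48.39 lb
Glass = batch − LOI = 870.0 − 48.39 = 821.6 lb

LOI loss = 48.39 lb; glass = 821.6 lb; yield = 94.44%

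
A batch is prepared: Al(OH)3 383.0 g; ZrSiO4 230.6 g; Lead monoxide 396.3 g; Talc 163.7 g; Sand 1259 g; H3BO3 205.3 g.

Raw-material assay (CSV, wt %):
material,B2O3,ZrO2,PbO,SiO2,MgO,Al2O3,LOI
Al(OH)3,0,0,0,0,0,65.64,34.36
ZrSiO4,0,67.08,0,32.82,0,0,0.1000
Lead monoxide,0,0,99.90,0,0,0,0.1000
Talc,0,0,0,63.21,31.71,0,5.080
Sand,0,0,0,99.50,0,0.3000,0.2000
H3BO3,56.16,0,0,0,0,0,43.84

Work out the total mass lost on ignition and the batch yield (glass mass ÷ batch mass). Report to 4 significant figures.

Values along the way are rounded off to 4 significant figures as shown. Each numeric step carries full float precision from first step to last; each reported result takes just one rounding; the derived quantities (totals, the six compositions, glass mass, ignition loss, yield) are rebuilt in exact precision from the batch weights per 2405 g of glass, as written in the problem or answer text.
Material-by-material LOI:
  Al(OH)3: 383.0 × 0.3436 = 131.6 g
  ZrSiO4: 230.6 × 0.001000 = 0.2306 g
  Lead monoxide: 396.3 × 0.001000 = 0.3963 g
  Talc: 163.7 × 0.05080 = 8.316 g
  Sand: 1259 × 0.002000 = 2.518 g
  H3BO3: 205.3 × 0.4384 = 90.00 g
Total LOI = 233.1 g
Glass = batch − LOI = 2638 − 233.1 = 2405 g

LOI loss = 233.1 g; glass = 2405 g; yield = 91.16%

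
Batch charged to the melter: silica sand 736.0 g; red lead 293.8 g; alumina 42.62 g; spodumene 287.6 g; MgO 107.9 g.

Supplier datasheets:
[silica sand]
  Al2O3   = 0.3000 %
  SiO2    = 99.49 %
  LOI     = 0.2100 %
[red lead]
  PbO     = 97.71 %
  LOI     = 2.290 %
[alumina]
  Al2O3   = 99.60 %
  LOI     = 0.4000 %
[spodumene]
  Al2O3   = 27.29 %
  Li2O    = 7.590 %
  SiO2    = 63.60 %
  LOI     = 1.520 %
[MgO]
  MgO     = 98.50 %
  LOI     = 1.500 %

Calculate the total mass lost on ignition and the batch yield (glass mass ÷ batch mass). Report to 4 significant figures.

LOI loss = 14.43 g; glass = 1453 g; yield = 99.02%

In-progress results appear (rounded to 4 significant figures) alongside each step. Every computation keeps full float precision all the way through; exactly one rounding lands on every reported result — derived quantities are computed from the weighed amounts at 1453 g of glass in full float precision (yield, net glass mass, five oxide percentages, the totals, LOI), exactly as shown in the problem or answer text.
Material-by-material LOI:
  silica sand: 736.0 × 0.002100 = 1.546 g
  red lead: 293.8 × 0.02290 = 6.728 g
  alumina: 42.62 × 0.004000 = 0.1705 g
  spodumene: 287.6 × 0.01520 = 4.372 g
  MgO: 107.9 × 0.01500 = 1.619 g
Total LOI = 14.43 g
Glass = batch − LOI = 1468 − 14.43 = 1453 g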